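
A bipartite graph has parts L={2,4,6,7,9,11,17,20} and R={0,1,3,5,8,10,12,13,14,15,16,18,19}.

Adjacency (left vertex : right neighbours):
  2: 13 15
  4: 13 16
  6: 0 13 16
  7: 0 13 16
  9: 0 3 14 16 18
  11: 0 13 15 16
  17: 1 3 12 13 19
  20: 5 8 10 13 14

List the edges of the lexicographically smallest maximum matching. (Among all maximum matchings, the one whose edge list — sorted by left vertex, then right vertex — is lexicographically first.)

Lex-smallest maximum matching: {(2,13), (4,16), (6,0), (9,3), (11,15), (17,1), (20,5)}

|M| = 7 (so the lex-smallest maximum matching has 7 edges)
process left vertices in ascending order; for each, take the smallest-labelled available neighbour that still permits 7 edges overall, or leave it unmatched if none does
lex-smallest matching: {2-13, 4-16, 6-0, 9-3, 11-15, 17-1, 20-5}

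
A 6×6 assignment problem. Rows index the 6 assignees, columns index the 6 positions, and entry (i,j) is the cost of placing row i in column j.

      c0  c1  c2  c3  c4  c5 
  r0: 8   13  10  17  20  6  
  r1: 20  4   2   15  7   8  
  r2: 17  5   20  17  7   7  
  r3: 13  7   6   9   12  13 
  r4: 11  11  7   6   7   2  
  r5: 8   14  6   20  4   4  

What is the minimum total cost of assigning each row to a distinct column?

optimal assignment: row0→col0 (cost 8), row1→col2 (cost 2), row2→col1 (cost 5), row3→col3 (cost 9), row4→col5 (cost 2), row5→col4 (cost 4)
total = 8 + 2 + 5 + 9 + 2 + 4 = 30

Minimum assignment cost: 30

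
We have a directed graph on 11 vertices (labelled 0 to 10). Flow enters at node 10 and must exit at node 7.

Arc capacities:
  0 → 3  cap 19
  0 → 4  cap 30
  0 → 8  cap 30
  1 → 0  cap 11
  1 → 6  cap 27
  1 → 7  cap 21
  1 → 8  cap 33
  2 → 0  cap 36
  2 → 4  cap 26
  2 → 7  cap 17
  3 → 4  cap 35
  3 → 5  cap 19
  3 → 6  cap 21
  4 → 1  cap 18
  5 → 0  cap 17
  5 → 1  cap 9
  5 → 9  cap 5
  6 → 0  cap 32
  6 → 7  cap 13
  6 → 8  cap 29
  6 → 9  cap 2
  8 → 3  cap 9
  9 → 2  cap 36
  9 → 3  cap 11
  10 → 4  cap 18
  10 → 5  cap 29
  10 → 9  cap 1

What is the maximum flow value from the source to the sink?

augment #1: 10→4→1→7 bottleneck 18, total now 18
augment #2: 10→5→1→7 bottleneck 3, total now 21
augment #3: 10→9→2→7 bottleneck 1, total now 22
augment #4: 10→5→1→6→7 bottleneck 6, total now 28
augment #5: 10→5→9→2→7 bottleneck 5, total now 33
augment #6: 10→5→0→3→6→7 bottleneck 7, total now 40
augment #7: 10→5→0→3→6→9→2→7 bottleneck 2, total now 42

Maximum flow value: 42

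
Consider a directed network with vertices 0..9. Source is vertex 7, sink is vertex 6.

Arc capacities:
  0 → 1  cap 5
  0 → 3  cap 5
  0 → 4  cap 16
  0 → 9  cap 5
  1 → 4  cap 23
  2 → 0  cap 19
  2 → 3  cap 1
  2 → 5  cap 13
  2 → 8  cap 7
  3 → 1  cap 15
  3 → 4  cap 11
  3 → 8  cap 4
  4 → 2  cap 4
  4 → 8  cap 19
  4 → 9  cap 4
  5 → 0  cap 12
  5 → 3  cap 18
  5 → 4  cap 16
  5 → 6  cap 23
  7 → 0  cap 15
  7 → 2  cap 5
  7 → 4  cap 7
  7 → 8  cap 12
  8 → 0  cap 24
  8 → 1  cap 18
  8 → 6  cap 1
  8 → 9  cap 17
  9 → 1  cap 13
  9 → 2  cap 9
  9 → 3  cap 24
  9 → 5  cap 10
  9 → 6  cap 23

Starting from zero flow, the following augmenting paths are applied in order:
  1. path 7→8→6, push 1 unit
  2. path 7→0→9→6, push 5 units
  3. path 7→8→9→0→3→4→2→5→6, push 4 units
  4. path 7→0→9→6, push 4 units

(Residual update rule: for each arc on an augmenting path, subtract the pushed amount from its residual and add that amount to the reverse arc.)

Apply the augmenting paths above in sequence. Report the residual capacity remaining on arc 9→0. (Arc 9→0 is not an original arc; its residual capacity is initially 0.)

after path 1 (7→8→6, push 1): res(9,0)=0
after path 2 (7→0→9→6, push 5): res(9,0)=5
after path 3 (7→8→9→0→3→4→2→5→6, push 4): res(9,0)=1
after path 4 (7→0→9→6, push 4): res(9,0)=5

Residual capacity of (9,0): 5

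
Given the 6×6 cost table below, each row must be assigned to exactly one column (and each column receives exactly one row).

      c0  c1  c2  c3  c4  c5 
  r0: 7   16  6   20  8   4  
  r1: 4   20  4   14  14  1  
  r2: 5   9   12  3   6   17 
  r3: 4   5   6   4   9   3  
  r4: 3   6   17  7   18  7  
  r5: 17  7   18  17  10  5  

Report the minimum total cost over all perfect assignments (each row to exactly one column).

optimal assignment: row0→col2 (cost 6), row1→col5 (cost 1), row2→col4 (cost 6), row3→col3 (cost 4), row4→col0 (cost 3), row5→col1 (cost 7)
total = 6 + 1 + 6 + 4 + 3 + 7 = 27

Minimum assignment cost: 27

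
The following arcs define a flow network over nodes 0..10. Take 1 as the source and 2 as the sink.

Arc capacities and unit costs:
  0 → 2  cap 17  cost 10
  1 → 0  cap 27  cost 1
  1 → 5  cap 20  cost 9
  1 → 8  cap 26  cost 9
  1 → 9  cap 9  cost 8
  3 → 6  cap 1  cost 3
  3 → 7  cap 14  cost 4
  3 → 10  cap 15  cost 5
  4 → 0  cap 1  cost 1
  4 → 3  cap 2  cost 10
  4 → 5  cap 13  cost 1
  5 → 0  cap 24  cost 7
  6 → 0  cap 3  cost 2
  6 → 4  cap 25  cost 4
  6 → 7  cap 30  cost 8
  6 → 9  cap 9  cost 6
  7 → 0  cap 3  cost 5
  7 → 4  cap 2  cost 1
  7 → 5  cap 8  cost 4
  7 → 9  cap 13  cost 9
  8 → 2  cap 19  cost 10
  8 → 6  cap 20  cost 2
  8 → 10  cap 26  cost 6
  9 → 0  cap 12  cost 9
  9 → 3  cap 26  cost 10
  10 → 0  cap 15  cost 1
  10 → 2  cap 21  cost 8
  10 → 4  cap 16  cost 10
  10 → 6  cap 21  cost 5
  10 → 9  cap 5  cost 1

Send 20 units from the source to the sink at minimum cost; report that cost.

shortest-cost path #1: 1→0→2 push 17 @ unit cost 11 (adds 187)
shortest-cost path #2: 1→8→2 push 3 @ unit cost 19 (adds 57)
total cost = 244

Minimum cost for 20 units: 244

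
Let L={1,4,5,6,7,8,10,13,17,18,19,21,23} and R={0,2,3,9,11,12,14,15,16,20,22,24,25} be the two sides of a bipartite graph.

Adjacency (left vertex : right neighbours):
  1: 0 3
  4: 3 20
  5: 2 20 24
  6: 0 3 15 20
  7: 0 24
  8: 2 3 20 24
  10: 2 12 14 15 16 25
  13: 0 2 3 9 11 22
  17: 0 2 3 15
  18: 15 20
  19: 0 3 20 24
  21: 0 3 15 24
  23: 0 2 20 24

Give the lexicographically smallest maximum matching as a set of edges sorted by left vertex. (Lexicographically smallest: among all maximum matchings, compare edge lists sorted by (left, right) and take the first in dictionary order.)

Lex-smallest maximum matching: {(1,0), (4,3), (5,2), (6,15), (7,24), (8,20), (10,12), (13,9)}

|M| = 8 (so the lex-smallest maximum matching has 8 edges)
process left vertices in ascending order; for each, take the smallest-labelled available neighbour that still permits 8 edges overall, or leave it unmatched if none does
lex-smallest matching: {1-0, 4-3, 5-2, 6-15, 7-24, 8-20, 10-12, 13-9}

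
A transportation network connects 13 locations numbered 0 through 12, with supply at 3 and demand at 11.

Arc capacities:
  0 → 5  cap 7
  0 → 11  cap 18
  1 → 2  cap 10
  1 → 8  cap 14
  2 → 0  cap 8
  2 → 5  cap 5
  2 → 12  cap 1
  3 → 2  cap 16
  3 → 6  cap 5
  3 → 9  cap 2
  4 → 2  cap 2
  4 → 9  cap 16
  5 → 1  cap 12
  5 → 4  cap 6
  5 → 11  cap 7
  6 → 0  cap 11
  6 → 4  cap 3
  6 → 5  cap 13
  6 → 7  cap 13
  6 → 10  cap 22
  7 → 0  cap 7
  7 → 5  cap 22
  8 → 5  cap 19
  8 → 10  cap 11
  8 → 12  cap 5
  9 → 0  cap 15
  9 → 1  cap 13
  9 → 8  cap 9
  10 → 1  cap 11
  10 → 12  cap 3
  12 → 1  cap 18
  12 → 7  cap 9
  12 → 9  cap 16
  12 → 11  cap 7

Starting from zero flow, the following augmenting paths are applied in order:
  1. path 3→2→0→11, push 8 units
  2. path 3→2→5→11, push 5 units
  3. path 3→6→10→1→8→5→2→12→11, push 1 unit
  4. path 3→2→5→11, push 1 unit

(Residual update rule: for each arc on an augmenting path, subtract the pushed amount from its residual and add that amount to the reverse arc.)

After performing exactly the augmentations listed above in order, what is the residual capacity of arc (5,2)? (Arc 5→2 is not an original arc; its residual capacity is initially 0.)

Residual capacity of (5,2): 5

after path 1 (3→2→0→11, push 8): res(5,2)=0
after path 2 (3→2→5→11, push 5): res(5,2)=5
after path 3 (3→6→10→1→8→5→2→12→11, push 1): res(5,2)=4
after path 4 (3→2→5→11, push 1): res(5,2)=5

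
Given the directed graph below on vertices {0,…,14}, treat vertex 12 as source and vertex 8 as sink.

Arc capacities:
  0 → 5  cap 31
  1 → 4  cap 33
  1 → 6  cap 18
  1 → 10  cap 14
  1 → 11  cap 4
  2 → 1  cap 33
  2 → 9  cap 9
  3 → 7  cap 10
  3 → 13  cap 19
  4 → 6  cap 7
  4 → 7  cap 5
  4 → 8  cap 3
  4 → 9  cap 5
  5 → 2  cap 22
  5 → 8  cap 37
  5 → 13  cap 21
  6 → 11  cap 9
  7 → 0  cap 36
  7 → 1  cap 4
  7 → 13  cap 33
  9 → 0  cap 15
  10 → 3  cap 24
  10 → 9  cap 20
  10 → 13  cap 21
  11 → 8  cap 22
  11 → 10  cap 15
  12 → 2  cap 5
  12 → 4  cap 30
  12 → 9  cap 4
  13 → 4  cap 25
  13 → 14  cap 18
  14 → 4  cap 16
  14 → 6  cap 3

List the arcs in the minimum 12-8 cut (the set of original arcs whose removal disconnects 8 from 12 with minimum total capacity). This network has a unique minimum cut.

augment #1: 12→4→8 push 3
augment #2: 12→2→1→11→8 push 4
augment #3: 12→4→6→11→8 push 7
augment #4: 12→9→0→5→8 push 4
augment #5: 12→2→1→6→11→8 push 1
augment #6: 12→4→7→0→5→8 push 5
augment #7: 12→4→9→0→5→8 push 5
max flow = 29; residual-reachable set from 12 gives S-side
cut edges (S→T): {(4,6), (4,7), (4,8), (4,9), (12,2), (12,9)} total cap 29

Min-cut arcs: {(4,6), (4,7), (4,8), (4,9), (12,2), (12,9)} (total capacity 29)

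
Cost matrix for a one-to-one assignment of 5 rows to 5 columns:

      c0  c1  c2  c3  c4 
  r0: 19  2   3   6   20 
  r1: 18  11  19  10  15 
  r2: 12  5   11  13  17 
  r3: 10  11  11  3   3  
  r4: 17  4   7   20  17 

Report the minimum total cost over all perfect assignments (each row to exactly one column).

optimal assignment: row0→col2 (cost 3), row1→col3 (cost 10), row2→col0 (cost 12), row3→col4 (cost 3), row4→col1 (cost 4)
total = 3 + 10 + 12 + 3 + 4 = 32

Minimum assignment cost: 32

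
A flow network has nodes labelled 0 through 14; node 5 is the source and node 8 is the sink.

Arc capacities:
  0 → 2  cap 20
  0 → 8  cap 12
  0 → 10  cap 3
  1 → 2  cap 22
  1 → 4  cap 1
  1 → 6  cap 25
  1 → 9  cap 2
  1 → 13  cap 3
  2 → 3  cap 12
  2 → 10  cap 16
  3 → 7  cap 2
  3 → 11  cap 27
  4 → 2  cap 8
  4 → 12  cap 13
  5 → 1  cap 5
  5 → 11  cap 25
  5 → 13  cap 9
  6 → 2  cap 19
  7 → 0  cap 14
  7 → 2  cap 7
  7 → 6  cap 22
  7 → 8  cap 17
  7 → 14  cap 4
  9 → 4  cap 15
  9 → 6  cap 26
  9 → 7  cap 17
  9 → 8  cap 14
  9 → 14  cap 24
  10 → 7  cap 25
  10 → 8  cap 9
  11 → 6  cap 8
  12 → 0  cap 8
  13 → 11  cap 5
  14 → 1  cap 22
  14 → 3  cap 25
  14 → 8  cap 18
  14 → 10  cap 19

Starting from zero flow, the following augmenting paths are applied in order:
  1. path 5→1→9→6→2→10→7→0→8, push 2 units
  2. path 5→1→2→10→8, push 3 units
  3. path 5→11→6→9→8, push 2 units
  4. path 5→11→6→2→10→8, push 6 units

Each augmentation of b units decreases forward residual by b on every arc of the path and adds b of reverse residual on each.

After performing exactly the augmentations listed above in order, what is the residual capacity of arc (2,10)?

after path 1 (5→1→9→6→2→10→7→0→8, push 2): res(2,10)=14
after path 2 (5→1→2→10→8, push 3): res(2,10)=11
after path 3 (5→11→6→9→8, push 2): res(2,10)=11
after path 4 (5→11→6→2→10→8, push 6): res(2,10)=5

Residual capacity of (2,10): 5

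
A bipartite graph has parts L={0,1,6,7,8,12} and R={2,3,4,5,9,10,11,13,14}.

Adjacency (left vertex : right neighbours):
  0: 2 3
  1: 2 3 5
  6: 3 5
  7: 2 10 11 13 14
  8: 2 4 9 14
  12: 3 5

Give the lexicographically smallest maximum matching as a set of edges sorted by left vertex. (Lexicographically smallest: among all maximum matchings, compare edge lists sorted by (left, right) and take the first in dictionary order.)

Lex-smallest maximum matching: {(0,2), (1,3), (6,5), (7,10), (8,4)}

|M| = 5 (so the lex-smallest maximum matching has 5 edges)
process left vertices in ascending order; for each, take the smallest-labelled available neighbour that still permits 5 edges overall, or leave it unmatched if none does
lex-smallest matching: {0-2, 1-3, 6-5, 7-10, 8-4}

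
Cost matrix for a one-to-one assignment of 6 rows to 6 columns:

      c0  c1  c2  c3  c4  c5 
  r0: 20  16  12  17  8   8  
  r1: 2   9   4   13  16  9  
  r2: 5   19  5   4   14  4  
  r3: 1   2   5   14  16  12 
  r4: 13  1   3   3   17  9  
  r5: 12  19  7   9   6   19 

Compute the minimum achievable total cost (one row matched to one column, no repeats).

Minimum assignment cost: 24

optimal assignment: row0→col5 (cost 8), row1→col2 (cost 4), row2→col3 (cost 4), row3→col0 (cost 1), row4→col1 (cost 1), row5→col4 (cost 6)
total = 8 + 4 + 4 + 1 + 1 + 6 = 24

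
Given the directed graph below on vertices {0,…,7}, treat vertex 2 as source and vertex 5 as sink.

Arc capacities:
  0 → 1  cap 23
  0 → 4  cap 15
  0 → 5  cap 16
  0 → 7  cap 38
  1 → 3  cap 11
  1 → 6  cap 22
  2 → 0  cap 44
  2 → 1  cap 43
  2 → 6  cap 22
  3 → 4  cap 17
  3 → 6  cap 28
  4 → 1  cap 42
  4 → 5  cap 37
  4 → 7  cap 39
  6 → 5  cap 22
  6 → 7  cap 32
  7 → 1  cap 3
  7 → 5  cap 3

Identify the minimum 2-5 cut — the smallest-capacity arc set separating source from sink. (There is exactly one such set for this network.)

Min-cut arcs: {(0,4), (0,5), (1,3), (6,5), (7,5)} (total capacity 67)

augment #1: 2→0→5 push 16
augment #2: 2→6→5 push 22
augment #3: 2→0→4→5 push 15
augment #4: 2→0→7→5 push 3
augment #5: 2→1→3→4→5 push 11
max flow = 67; residual-reachable set from 2 gives S-side
cut edges (S→T): {(0,4), (0,5), (1,3), (6,5), (7,5)} total cap 67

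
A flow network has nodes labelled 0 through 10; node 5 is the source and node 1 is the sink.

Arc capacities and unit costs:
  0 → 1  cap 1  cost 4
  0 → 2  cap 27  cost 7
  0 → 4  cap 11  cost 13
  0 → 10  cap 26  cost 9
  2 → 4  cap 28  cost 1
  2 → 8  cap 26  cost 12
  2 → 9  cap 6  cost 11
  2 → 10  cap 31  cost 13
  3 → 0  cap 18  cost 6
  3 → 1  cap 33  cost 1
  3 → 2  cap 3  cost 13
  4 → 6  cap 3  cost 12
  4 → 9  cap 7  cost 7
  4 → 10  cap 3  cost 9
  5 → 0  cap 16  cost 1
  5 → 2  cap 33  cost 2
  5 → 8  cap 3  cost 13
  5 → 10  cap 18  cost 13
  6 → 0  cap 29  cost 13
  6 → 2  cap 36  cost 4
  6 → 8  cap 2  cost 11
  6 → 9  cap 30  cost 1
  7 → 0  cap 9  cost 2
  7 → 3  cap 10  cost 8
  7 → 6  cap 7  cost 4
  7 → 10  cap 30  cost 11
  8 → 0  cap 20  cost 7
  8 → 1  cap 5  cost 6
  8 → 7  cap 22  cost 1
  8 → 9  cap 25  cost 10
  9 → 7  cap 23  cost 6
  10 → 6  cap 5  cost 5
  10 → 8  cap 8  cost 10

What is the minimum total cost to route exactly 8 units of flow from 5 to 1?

Minimum cost for 8 units: 150

shortest-cost path #1: 5→0→1 push 1 @ unit cost 5 (adds 5)
shortest-cost path #2: 5→8→1 push 3 @ unit cost 19 (adds 57)
shortest-cost path #3: 5→2→8→1 push 2 @ unit cost 20 (adds 40)
shortest-cost path #4: 5→2→8→7→3→1 push 2 @ unit cost 24 (adds 48)
total cost = 150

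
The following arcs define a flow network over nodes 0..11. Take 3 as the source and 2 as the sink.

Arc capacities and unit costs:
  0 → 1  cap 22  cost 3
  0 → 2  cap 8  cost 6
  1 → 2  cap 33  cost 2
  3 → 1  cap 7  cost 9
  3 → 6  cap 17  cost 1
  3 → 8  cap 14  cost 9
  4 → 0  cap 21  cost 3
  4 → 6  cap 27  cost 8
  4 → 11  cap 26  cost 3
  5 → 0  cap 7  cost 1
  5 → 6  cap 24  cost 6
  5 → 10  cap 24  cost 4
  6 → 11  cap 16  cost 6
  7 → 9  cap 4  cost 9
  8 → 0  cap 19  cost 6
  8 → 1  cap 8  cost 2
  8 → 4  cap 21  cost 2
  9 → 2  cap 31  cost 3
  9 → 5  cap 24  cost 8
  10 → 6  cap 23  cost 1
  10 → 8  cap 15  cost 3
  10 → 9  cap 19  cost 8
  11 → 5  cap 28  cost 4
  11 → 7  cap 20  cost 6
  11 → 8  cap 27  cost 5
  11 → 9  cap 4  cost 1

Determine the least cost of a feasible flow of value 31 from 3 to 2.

shortest-cost path #1: 3→1→2 push 7 @ unit cost 11 (adds 77)
shortest-cost path #2: 3→6→11→9→2 push 4 @ unit cost 11 (adds 44)
shortest-cost path #3: 3→8→1→2 push 8 @ unit cost 13 (adds 104)
shortest-cost path #4: 3→6→11→5→0→1→2 push 7 @ unit cost 17 (adds 119)
shortest-cost path #5: 3→8→4→0→1→2 push 5 @ unit cost 19 (adds 95)
total cost = 439

Minimum cost for 31 units: 439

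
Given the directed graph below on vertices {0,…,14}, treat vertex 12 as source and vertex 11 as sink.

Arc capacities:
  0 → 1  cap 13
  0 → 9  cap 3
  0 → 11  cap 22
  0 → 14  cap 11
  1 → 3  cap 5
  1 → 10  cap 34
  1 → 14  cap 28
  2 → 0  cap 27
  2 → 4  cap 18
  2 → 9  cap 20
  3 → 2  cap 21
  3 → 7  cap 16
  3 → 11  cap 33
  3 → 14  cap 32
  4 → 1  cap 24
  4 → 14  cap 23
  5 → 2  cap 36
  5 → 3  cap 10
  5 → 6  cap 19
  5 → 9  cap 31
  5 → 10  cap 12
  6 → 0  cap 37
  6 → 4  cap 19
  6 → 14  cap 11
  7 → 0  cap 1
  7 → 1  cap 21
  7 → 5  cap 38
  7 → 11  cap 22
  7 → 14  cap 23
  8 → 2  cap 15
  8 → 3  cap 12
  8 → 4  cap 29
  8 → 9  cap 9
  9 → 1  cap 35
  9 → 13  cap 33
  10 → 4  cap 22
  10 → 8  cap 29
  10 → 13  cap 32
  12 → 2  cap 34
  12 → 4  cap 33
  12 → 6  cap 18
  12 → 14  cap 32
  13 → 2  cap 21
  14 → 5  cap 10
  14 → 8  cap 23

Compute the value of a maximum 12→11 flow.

Maximum flow value: 49

augment #1: 12→2→0→11 bottleneck 22, total now 22
augment #2: 12→4→1→3→11 bottleneck 5, total now 27
augment #3: 12→14→5→3→11 bottleneck 10, total now 37
augment #4: 12→14→8→3→11 bottleneck 12, total now 49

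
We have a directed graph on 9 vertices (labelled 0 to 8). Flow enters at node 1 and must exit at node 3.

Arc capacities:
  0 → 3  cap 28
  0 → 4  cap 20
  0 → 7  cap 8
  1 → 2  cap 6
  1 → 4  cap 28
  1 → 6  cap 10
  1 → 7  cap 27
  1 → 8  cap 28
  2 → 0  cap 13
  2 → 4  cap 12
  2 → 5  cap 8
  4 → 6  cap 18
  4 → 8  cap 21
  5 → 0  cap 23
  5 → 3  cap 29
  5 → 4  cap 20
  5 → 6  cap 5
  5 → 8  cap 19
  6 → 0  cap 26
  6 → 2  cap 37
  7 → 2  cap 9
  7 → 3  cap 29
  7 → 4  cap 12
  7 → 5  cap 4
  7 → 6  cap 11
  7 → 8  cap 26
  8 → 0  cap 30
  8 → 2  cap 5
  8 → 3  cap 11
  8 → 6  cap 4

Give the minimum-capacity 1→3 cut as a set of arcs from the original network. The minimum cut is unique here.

Min-cut arcs: {(0,3), (2,5), (7,3), (7,5), (8,3)} (total capacity 80)

augment #1: 1→7→3 push 27
augment #2: 1→8→3 push 11
augment #3: 1→2→0→3 push 6
augment #4: 1→6→0→3 push 10
augment #5: 1→8→0→3 push 12
augment #6: 1→8→0→7→3 push 2
augment #7: 1→8→2→5→3 push 3
augment #8: 1→4→6→2→5→3 push 5
augment #9: 1→4→6→0→7→5→3 push 4
max flow = 80; residual-reachable set from 1 gives S-side
cut edges (S→T): {(0,3), (2,5), (7,3), (7,5), (8,3)} total cap 80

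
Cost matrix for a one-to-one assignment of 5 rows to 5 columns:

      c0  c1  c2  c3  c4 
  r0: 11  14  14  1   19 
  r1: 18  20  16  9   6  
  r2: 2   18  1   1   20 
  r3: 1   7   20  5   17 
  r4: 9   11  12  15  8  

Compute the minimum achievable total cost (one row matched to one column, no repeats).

Minimum assignment cost: 20

optimal assignment: row0→col3 (cost 1), row1→col4 (cost 6), row2→col2 (cost 1), row3→col0 (cost 1), row4→col1 (cost 11)
total = 1 + 6 + 1 + 1 + 11 = 20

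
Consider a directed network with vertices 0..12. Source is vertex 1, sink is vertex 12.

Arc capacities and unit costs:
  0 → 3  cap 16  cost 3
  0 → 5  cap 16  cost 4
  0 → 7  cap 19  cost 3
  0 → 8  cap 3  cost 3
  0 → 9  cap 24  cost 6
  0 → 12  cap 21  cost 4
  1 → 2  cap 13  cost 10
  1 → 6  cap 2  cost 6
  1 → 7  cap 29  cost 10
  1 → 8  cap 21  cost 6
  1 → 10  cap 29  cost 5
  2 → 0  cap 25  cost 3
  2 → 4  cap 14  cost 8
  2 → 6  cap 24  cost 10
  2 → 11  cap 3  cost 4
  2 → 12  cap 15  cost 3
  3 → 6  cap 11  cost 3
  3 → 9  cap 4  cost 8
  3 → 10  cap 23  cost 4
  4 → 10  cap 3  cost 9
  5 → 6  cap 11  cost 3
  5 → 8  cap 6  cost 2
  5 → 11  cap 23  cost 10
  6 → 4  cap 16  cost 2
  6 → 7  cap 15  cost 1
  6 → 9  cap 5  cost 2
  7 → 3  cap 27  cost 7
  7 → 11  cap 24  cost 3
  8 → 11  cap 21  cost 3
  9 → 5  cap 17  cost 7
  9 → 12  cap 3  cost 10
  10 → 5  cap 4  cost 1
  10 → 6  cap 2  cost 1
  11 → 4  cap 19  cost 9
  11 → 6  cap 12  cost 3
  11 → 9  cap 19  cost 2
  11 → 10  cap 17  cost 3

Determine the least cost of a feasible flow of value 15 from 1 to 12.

Minimum cost for 15 units: 205

shortest-cost path #1: 1→2→12 push 13 @ unit cost 13 (adds 169)
shortest-cost path #2: 1→6→9→12 push 2 @ unit cost 18 (adds 36)
total cost = 205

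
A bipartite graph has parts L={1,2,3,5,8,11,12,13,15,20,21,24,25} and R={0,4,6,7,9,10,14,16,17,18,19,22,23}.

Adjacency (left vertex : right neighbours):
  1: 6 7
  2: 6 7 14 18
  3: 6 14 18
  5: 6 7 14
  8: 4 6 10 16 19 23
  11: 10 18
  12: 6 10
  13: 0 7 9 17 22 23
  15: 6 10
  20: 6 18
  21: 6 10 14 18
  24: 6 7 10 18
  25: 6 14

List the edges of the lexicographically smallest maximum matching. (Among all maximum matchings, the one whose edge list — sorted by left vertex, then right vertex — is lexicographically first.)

|M| = 7 (so the lex-smallest maximum matching has 7 edges)
process left vertices in ascending order; for each, take the smallest-labelled available neighbour that still permits 7 edges overall, or leave it unmatched if none does
lex-smallest matching: {1-6, 2-7, 3-14, 8-4, 11-10, 13-0, 20-18}

Lex-smallest maximum matching: {(1,6), (2,7), (3,14), (8,4), (11,10), (13,0), (20,18)}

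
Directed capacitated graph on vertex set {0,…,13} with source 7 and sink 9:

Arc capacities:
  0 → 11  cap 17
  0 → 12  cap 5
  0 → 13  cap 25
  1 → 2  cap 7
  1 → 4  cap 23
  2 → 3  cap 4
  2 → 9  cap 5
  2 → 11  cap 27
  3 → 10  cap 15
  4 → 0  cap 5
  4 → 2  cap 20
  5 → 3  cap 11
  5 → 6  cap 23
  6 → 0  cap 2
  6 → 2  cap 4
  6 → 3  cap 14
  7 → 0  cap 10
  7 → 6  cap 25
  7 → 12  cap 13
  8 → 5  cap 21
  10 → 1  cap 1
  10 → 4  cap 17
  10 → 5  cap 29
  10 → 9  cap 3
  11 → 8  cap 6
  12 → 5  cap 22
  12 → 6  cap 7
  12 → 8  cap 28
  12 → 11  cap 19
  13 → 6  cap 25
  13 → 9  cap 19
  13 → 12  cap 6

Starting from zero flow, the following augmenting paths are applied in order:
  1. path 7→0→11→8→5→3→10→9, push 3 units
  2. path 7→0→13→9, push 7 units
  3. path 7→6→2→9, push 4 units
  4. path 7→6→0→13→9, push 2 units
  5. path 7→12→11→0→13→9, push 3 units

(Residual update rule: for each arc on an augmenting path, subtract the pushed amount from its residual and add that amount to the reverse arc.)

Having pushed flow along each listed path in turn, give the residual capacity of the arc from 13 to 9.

after path 1 (7→0→11→8→5→3→10→9, push 3): res(13,9)=19
after path 2 (7→0→13→9, push 7): res(13,9)=12
after path 3 (7→6→2→9, push 4): res(13,9)=12
after path 4 (7→6→0→13→9, push 2): res(13,9)=10
after path 5 (7→12→11→0→13→9, push 3): res(13,9)=7

Residual capacity of (13,9): 7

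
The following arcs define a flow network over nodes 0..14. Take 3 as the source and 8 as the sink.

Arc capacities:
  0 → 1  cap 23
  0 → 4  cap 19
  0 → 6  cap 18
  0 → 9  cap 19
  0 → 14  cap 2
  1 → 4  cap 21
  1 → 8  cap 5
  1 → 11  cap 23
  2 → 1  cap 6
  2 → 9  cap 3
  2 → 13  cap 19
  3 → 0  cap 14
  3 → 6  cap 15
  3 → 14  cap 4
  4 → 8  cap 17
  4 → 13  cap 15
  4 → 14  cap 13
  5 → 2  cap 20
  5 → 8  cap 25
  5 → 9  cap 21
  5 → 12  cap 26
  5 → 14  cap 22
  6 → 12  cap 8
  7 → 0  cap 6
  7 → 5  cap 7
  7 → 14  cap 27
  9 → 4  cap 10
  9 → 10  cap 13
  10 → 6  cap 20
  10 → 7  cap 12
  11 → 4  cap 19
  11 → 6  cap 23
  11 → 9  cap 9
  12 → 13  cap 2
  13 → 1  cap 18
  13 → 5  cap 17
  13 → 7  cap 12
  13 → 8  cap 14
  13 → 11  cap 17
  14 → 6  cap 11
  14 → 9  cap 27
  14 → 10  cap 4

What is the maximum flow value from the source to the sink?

Maximum flow value: 20

augment #1: 3→0→1→8 bottleneck 5, total now 5
augment #2: 3→0→4→8 bottleneck 9, total now 14
augment #3: 3→6→12→13→8 bottleneck 2, total now 16
augment #4: 3→14→9→4→8 bottleneck 4, total now 20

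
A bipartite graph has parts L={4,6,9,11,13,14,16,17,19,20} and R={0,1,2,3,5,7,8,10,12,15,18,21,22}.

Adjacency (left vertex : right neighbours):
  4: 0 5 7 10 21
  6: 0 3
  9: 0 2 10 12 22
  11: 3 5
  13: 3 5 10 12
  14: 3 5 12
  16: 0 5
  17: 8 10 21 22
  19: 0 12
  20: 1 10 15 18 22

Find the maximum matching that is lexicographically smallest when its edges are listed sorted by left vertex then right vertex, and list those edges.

|M| = 9 (so the lex-smallest maximum matching has 9 edges)
process left vertices in ascending order; for each, take the smallest-labelled available neighbour that still permits 9 edges overall, or leave it unmatched if none does
lex-smallest matching: {4-7, 6-0, 9-2, 11-3, 13-10, 14-5, 17-8, 19-12, 20-1}

Lex-smallest maximum matching: {(4,7), (6,0), (9,2), (11,3), (13,10), (14,5), (17,8), (19,12), (20,1)}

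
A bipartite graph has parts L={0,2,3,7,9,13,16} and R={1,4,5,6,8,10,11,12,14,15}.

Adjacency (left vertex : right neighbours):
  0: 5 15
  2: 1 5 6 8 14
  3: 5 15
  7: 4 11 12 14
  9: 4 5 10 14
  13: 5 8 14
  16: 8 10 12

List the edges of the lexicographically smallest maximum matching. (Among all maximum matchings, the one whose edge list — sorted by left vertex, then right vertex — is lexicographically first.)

Lex-smallest maximum matching: {(0,5), (2,1), (3,15), (7,4), (9,10), (13,8), (16,12)}

|M| = 7 (so the lex-smallest maximum matching has 7 edges)
process left vertices in ascending order; for each, take the smallest-labelled available neighbour that still permits 7 edges overall, or leave it unmatched if none does
lex-smallest matching: {0-5, 2-1, 3-15, 7-4, 9-10, 13-8, 16-12}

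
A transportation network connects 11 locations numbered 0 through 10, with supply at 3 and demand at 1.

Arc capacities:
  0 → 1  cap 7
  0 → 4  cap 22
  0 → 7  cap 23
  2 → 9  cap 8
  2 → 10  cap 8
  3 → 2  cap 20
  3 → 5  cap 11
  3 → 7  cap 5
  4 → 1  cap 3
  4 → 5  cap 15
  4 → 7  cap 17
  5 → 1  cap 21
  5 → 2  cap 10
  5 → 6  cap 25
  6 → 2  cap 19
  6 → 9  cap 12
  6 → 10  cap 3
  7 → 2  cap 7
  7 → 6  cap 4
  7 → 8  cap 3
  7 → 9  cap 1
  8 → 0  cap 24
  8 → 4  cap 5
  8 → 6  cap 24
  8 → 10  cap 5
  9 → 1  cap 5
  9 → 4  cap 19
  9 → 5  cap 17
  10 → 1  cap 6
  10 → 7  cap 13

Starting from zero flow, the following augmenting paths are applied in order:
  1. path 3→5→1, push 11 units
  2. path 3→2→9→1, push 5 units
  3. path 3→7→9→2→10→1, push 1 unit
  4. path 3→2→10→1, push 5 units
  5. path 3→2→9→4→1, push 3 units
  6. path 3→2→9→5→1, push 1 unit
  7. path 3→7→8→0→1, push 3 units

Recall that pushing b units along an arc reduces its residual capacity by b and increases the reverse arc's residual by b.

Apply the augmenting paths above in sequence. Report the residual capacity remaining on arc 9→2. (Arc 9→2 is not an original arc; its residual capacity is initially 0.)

after path 1 (3→5→1, push 11): res(9,2)=0
after path 2 (3→2→9→1, push 5): res(9,2)=5
after path 3 (3→7→9→2→10→1, push 1): res(9,2)=4
after path 4 (3→2→10→1, push 5): res(9,2)=4
after path 5 (3→2→9→4→1, push 3): res(9,2)=7
after path 6 (3→2→9→5→1, push 1): res(9,2)=8
after path 7 (3→7→8→0→1, push 3): res(9,2)=8

Residual capacity of (9,2): 8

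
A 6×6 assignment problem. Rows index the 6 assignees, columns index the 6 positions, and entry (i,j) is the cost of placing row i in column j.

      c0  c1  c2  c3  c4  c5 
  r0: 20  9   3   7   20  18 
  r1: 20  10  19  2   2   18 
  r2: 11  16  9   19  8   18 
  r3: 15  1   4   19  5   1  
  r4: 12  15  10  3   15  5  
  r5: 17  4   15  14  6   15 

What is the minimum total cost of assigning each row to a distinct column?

optimal assignment: row0→col2 (cost 3), row1→col4 (cost 2), row2→col0 (cost 11), row3→col5 (cost 1), row4→col3 (cost 3), row5→col1 (cost 4)
total = 3 + 2 + 11 + 1 + 3 + 4 = 24

Minimum assignment cost: 24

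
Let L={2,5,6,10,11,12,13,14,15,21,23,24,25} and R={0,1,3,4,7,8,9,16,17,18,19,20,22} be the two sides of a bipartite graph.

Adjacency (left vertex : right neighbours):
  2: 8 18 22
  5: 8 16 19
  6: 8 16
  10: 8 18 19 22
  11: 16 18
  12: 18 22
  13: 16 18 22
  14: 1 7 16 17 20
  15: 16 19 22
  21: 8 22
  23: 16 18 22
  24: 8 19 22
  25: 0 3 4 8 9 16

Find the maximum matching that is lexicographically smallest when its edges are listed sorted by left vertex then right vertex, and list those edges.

Lex-smallest maximum matching: {(2,8), (5,16), (10,18), (12,22), (14,1), (15,19), (25,0)}

|M| = 7 (so the lex-smallest maximum matching has 7 edges)
process left vertices in ascending order; for each, take the smallest-labelled available neighbour that still permits 7 edges overall, or leave it unmatched if none does
lex-smallest matching: {2-8, 5-16, 10-18, 12-22, 14-1, 15-19, 25-0}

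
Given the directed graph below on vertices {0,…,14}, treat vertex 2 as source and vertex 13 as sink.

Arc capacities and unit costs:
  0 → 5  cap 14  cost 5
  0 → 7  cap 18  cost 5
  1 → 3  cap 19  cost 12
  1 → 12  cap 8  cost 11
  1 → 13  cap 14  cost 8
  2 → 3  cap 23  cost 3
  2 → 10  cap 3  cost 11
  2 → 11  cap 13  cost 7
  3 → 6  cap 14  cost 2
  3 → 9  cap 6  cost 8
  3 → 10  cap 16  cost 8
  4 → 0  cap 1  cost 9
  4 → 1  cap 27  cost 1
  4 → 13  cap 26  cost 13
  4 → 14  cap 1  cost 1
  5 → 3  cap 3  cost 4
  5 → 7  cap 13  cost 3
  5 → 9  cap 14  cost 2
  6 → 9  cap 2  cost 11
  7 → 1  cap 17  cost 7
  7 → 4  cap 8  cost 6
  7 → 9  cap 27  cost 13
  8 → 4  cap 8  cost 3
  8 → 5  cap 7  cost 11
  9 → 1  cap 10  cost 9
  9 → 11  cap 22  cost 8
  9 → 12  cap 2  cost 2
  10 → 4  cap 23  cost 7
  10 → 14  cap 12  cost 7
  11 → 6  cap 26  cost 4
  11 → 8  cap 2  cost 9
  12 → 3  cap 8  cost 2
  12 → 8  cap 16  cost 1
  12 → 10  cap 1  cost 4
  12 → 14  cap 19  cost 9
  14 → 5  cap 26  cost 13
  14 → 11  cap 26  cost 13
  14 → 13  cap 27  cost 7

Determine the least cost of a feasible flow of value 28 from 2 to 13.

shortest-cost path #1: 2→10→14→13 push 3 @ unit cost 25 (adds 75)
shortest-cost path #2: 2→3→10→14→13 push 9 @ unit cost 25 (adds 225)
shortest-cost path #3: 2→3→9→12→8→4→14→13 push 1 @ unit cost 25 (adds 25)
shortest-cost path #4: 2→3→9→12→8→4→1→13 push 1 @ unit cost 26 (adds 26)
shortest-cost path #5: 2→3→10→4→1→13 push 7 @ unit cost 27 (adds 189)
shortest-cost path #6: 2→3→9→1→13 push 4 @ unit cost 28 (adds 112)
shortest-cost path #7: 2→11→8→4→1→13 push 2 @ unit cost 28 (adds 56)
shortest-cost path #8: 2→3→6→9→1→4→8→12→14→13 push 1 @ unit cost 36 (adds 36)
total cost = 744

Minimum cost for 28 units: 744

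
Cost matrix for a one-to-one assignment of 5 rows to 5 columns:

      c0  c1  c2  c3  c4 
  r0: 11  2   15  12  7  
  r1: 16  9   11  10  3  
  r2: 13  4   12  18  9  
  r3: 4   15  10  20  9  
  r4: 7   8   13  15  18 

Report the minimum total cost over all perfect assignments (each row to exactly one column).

one of 3 optimal assignments: row0→col1 (cost 2), row1→col4 (cost 3), row2→col2 (cost 12), row3→col0 (cost 4), row4→col3 (cost 15)
total = 2 + 3 + 12 + 4 + 15 = 36

Minimum assignment cost: 36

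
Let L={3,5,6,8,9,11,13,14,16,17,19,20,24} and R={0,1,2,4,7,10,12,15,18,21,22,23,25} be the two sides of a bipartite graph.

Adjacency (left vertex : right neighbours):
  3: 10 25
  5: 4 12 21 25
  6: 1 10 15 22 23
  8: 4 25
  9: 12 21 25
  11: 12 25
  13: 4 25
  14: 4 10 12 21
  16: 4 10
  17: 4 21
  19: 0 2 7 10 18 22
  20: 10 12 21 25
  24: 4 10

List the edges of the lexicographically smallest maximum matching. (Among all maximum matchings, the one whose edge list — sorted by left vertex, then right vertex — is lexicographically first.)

Lex-smallest maximum matching: {(3,10), (5,4), (6,1), (8,25), (9,12), (14,21), (19,0)}

|M| = 7 (so the lex-smallest maximum matching has 7 edges)
process left vertices in ascending order; for each, take the smallest-labelled available neighbour that still permits 7 edges overall, or leave it unmatched if none does
lex-smallest matching: {3-10, 5-4, 6-1, 8-25, 9-12, 14-21, 19-0}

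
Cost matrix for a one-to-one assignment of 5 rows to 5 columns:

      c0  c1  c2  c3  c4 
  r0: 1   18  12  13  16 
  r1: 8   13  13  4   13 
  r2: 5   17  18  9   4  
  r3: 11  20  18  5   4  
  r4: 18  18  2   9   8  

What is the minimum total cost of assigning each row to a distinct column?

optimal assignment: row0→col0 (cost 1), row1→col1 (cost 13), row2→col4 (cost 4), row3→col3 (cost 5), row4→col2 (cost 2)
total = 1 + 13 + 4 + 5 + 2 = 25

Minimum assignment cost: 25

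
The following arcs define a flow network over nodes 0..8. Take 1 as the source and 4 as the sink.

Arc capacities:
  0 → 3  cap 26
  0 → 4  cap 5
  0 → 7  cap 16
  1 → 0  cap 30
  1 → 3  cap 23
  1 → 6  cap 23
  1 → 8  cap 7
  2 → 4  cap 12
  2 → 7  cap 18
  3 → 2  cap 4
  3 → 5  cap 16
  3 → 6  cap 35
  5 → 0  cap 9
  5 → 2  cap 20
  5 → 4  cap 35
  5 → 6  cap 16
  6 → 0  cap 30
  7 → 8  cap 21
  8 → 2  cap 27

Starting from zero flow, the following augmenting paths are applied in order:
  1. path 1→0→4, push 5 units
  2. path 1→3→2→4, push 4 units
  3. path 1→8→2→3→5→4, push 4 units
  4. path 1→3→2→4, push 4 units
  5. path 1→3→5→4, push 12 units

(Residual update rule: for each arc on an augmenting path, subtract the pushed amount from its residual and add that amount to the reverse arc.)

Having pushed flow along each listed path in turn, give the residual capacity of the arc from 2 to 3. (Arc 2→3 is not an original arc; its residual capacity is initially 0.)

after path 1 (1→0→4, push 5): res(2,3)=0
after path 2 (1→3→2→4, push 4): res(2,3)=4
after path 3 (1→8→2→3→5→4, push 4): res(2,3)=0
after path 4 (1→3→2→4, push 4): res(2,3)=4
after path 5 (1→3→5→4, push 12): res(2,3)=4

Residual capacity of (2,3): 4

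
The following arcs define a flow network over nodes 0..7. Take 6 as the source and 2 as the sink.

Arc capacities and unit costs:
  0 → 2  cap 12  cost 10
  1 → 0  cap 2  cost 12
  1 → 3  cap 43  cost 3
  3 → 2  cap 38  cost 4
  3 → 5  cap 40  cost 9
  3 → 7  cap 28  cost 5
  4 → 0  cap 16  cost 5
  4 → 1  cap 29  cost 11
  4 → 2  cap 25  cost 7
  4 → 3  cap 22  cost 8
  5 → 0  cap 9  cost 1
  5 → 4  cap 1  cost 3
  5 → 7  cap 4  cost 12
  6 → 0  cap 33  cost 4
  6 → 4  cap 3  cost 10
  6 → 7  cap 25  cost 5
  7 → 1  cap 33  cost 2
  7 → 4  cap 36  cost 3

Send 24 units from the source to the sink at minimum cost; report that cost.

Minimum cost for 24 units: 336

shortest-cost path #1: 6→0→2 push 12 @ unit cost 14 (adds 168)
shortest-cost path #2: 6→7→1→3→2 push 12 @ unit cost 14 (adds 168)
total cost = 336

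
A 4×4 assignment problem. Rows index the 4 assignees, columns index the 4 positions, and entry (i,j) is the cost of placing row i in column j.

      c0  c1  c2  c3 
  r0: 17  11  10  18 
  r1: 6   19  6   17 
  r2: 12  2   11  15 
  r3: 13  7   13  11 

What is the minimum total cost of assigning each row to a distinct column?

Minimum assignment cost: 29

optimal assignment: row0→col2 (cost 10), row1→col0 (cost 6), row2→col1 (cost 2), row3→col3 (cost 11)
total = 10 + 6 + 2 + 11 = 29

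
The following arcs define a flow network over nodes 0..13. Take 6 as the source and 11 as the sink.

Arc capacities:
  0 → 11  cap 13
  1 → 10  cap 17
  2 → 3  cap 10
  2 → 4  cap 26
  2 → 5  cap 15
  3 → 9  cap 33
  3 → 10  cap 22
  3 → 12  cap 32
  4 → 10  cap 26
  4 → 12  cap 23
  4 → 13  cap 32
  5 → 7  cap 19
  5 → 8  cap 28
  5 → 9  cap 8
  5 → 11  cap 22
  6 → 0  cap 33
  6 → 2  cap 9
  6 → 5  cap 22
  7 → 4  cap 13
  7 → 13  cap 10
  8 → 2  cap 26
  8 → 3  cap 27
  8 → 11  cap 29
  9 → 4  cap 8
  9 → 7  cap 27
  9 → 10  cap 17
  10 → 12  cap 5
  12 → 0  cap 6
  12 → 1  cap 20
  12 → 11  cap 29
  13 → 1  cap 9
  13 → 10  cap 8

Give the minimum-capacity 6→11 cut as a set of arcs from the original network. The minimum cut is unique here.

augment #1: 6→0→11 push 13
augment #2: 6→5→11 push 22
augment #3: 6→2→3→12→11 push 9
max flow = 44; residual-reachable set from 6 gives S-side
cut edges (S→T): {(0,11), (6,2), (6,5)} total cap 44

Min-cut arcs: {(0,11), (6,2), (6,5)} (total capacity 44)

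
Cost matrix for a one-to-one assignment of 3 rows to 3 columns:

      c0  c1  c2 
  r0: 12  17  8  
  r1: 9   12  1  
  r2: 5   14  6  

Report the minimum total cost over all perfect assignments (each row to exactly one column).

optimal assignment: row0→col1 (cost 17), row1→col2 (cost 1), row2→col0 (cost 5)
total = 17 + 1 + 5 = 23

Minimum assignment cost: 23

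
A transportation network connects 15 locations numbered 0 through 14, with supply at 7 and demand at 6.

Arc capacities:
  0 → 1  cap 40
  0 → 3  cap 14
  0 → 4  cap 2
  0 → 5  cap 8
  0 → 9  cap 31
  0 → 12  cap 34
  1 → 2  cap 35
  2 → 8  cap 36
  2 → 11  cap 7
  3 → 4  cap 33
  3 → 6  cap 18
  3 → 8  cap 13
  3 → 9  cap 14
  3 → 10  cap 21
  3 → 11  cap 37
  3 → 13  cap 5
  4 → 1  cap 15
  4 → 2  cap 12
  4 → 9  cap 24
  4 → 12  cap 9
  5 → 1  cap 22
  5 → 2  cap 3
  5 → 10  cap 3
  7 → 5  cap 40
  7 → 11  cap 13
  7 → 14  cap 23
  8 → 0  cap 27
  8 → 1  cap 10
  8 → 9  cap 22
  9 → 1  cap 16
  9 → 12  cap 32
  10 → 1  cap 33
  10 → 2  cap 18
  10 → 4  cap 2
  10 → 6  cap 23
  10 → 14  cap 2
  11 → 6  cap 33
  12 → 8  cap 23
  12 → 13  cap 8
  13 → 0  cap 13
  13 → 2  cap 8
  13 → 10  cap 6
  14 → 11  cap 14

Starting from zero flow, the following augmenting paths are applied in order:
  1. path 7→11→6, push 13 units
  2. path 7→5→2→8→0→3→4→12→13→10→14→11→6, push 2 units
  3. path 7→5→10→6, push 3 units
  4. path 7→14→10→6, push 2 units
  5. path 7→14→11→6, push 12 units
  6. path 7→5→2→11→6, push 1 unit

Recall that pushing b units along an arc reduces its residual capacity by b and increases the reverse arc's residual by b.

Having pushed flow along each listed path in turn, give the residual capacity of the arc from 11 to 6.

after path 1 (7→11→6, push 13): res(11,6)=20
after path 2 (7→5→2→8→0→3→4→12→13→10→14→11→6, push 2): res(11,6)=18
after path 3 (7→5→10→6, push 3): res(11,6)=18
after path 4 (7→14→10→6, push 2): res(11,6)=18
after path 5 (7→14→11→6, push 12): res(11,6)=6
after path 6 (7→5→2→11→6, push 1): res(11,6)=5

Residual capacity of (11,6): 5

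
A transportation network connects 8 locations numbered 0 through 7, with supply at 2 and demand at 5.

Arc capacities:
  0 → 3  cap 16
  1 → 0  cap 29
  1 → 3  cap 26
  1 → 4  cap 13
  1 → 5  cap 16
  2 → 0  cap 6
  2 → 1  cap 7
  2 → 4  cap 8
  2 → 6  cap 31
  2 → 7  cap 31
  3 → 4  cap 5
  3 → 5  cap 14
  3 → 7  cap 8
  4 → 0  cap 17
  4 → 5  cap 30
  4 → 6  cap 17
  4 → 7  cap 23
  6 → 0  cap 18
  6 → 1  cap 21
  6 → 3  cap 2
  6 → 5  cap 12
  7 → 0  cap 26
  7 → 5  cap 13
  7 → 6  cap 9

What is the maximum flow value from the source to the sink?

augment #1: 2→1→5 bottleneck 7, total now 7
augment #2: 2→4→5 bottleneck 8, total now 15
augment #3: 2→6→5 bottleneck 12, total now 27
augment #4: 2→7→5 bottleneck 13, total now 40
augment #5: 2→0→3→5 bottleneck 6, total now 46
augment #6: 2→6→1→5 bottleneck 9, total now 55
augment #7: 2→6→3→5 bottleneck 2, total now 57
augment #8: 2→6→0→3→5 bottleneck 6, total now 63
augment #9: 2→6→1→4→5 bottleneck 2, total now 65
augment #10: 2→7→0→3→4→5 bottleneck 4, total now 69
augment #11: 2→7→6→1→4→5 bottleneck 9, total now 78
augment #12: 2→7→0→6→1→4→5 bottleneck 1, total now 79

Maximum flow value: 79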